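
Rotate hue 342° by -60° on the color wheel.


New hue = (H + rotation) mod 360
New hue = (342 -60) mod 360
= 282 mod 360
= 282°


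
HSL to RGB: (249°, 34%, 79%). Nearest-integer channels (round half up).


H=249°, S=0.34, L=0.79
C = (1-|2L-1|)×S = (1-|0.58|)×0.34 = 0.1428
H' = H/60 = 249/60 ≈ 4.1500; X = C×(1-|H' mod 2 - 1|) = 0.02142
m = L - C/2 = 0.79 - 0.0714 = 0.7186
Sector ⌊H'⌋ = 4 → (R',G',B') = (0.02142, 0.0, 0.1428)
RGB = ((R'+m)×255, (G'+m)×255, (B'+m)×255) = (188.7051, 183.243, 219.657)
Round half up → RGB(189, 183, 220)


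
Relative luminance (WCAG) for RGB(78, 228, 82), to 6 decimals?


Linearize each channel (sRGB transfer function): c = v/255; c_lin = c/12.92 if c ≤ 0.04045, else ((c+0.055)/1.055)^2.4
  R: 78/255 ≈ 0.305882 > 0.04045 → ((0.305882+0.055)/1.055)^2.4 ≈ 0.076185
  G: 228/255 ≈ 0.894118 > 0.04045 → ((0.894118+0.055)/1.055)^2.4 ≈ 0.775822
  B: 82/255 ≈ 0.321569 > 0.04045 → ((0.321569+0.055)/1.055)^2.4 ≈ 0.084376
R_lin = 0.076185, G_lin = 0.775822, B_lin = 0.084376
L = 0.2126×R + 0.7152×G + 0.0722×B
L = 0.2126×0.076185 + 0.7152×0.775822 + 0.0722×0.084376
L ≈ 0.577157


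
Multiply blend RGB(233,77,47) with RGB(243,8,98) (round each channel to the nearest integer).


Multiply: C = A×B/255, rounded to nearest integer
R: 233×243/255 = 56619/255 ≈ 222.035 → 222
G: 77×8/255 = 616/255 ≈ 2.416 → 2
B: 47×98/255 = 4606/255 ≈ 18.063 → 18
= RGB(222, 2, 18)


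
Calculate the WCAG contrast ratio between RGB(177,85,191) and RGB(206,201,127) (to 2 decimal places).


Linearize each sRGB channel c=v/255: c/12.92 if c ≤ 0.04045 else ((c+0.055)/1.055)^2.4
L = 0.2126×R_lin + 0.7152×G_lin + 0.0722×B_lin
Color 1 (177,85,191):
  R=177: 177/255≈0.6941 > 0.04045 → ((0.6941+0.055)/1.055)^2.4 ≈ 0.43966
  G=85: 85/255≈0.3333 > 0.04045 → ((0.3333+0.055)/1.055)^2.4 ≈ 0.09084
  B=191: 191/255≈0.7490 > 0.04045 → ((0.7490+0.055)/1.055)^2.4 ≈ 0.52100
  L1 = 0.2126×0.43966 + 0.7152×0.09084 + 0.0722×0.52100 ≈ 0.19606
Color 2 (206,201,127):
  R=206: 206/255≈0.8078 > 0.04045 → ((0.8078+0.055)/1.055)^2.4 ≈ 0.61721
  G=201: 201/255≈0.7882 > 0.04045 → ((0.7882+0.055)/1.055)^2.4 ≈ 0.58408
  B=127: 127/255≈0.4980 > 0.04045 → ((0.4980+0.055)/1.055)^2.4 ≈ 0.21223
  L2 = 0.2126×0.61721 + 0.7152×0.58408 + 0.0722×0.21223 ≈ 0.56427
Lighter = 0.56427, Darker = 0.19606
Ratio = (L_lighter + 0.05) / (L_darker + 0.05)
Ratio = (0.56427 + 0.05) / (0.19606 + 0.05) = 0.61427 / 0.24606 ≈ 2.4965
Ratio ≈ 2.50:1


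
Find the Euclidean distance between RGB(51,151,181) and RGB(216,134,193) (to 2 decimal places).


d = √[(R₁-R₂)² + (G₁-G₂)² + (B₁-B₂)²]
d = √[(51-216)² + (151-134)² + (181-193)²]
d = √[27225 + 289 + 144]
d = √27658
d ≈ 166.31


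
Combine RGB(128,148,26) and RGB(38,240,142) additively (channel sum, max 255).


Additive: each channel = min(255, C₁+C₂)
R: 128+38 = 166 → 166
G: 148+240 = 388 → 255
B: 26+142 = 168 → 168
= RGB(166, 255, 168)


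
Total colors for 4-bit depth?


Colors = 2^bits = 2^4
= 16 colors


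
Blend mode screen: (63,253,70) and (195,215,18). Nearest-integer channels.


Screen: C = 255 - (255-A)×(255-B)/255, rounded to nearest integer
R: 255 - (255-63)×(255-195)/255 = 255 - 11520/255 ≈ 255 - 45.176 = 209.824 → 210
G: 255 - (255-253)×(255-215)/255 = 255 - 80/255 ≈ 255 - 0.314 = 254.686 → 255
B: 255 - (255-70)×(255-18)/255 = 255 - 43845/255 ≈ 255 - 171.941 = 83.059 → 83
= RGB(210, 255, 83)


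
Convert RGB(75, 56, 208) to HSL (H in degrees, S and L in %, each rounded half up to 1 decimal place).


Normalize: R'=75/255≈0.2941, G'=56/255≈0.2196, B'=208/255≈0.8157
Max=208/255, Min=56/255, Δ=Max-Min=152/255
L = (Max+Min)/2 = (208+56)/510 = 264/510 = 0.51764… → L = 51.8%
L > 0.5 → S = Δ/(2-Max-Min) = 152/(510-208-56) = 152/246 = 0.61788… → S = 61.8%
(the 1/255 factors cancel in S and H, so raw channel differences can be used)
Max is B' → H = 60 × ((R-G)/Δ + 4) = 60 × ((75-56)/152 + 4)
  19/152 + 4 = 0.125 + 4 = 4.125
  H = 60 × 4.125 = 247.5° → H = 247.5°
= HSL(247.5°, 61.8%, 51.8%)


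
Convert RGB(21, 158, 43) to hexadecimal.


R = 21 → 15 (hex)
G = 158 → 9E (hex)
B = 43 → 2B (hex)
Hex = #159E2B


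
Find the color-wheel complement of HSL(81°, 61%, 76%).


Complement = opposite side of color wheel = hue + 180°
H' = (81 + 180) mod 360 = 261°
S and L unchanged.
= HSL(261°, 61%, 76%)


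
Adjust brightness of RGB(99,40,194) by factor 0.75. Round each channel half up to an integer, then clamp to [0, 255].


Multiply each channel by 0.75, round half up, clamp to [0, 255]
R: 99×0.75 = 74.25 → round → 74
G: 40×0.75 = 30
B: 194×0.75 = 145.5 → round → 146
= RGB(74, 30, 146)


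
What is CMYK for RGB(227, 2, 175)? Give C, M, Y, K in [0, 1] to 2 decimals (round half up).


R'=227/255≈0.8902, G'=2/255≈0.0078, B'=175/255≈0.6863
K = 1 - max(R',G',B') = 1 - 227/255 = 28/255 = 0.10980… → 0.11
(1-R'-K)/(1-K) simplifies to (max-R)/max with max = 227:
C = (227-227)/227 = 0/227 = 0 → 0.00
M = (227-2)/227 = 225/227 = 0.99118… → 0.99
Y = (227-175)/227 = 52/227 = 0.22907… → 0.23
= CMYK(0.00, 0.99, 0.23, 0.11)


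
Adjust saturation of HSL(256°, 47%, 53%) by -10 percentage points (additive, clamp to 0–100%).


Original S = 47%
Adjustment = -10 percentage points
New S = 47 + (-10) = 37
Clamp to [0, 100] → 37
= HSL(256°, 37%, 53%)


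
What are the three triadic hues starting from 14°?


Triadic: equally spaced at 120° intervals
H1 = 14°
H2 = (14 + 120) mod 360 = 134°
H3 = (14 + 240) mod 360 = 254°
Triadic = 14°, 134°, 254°


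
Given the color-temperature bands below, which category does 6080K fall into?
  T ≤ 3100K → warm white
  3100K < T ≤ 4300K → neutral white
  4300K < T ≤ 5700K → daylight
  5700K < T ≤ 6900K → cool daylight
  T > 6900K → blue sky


Temperature: 6080K
5700K < 6080K ≤ 6900K → cool daylight
Classification: cool daylight


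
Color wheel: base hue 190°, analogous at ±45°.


Base hue: 190°
Left analog: (190 - 45) mod 360 = 145°
Right analog: (190 + 45) mod 360 = 235°
Analogous hues = 145° and 235°


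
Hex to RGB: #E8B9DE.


E8 → 232 (R)
B9 → 185 (G)
DE → 222 (B)
= RGB(232, 185, 222)


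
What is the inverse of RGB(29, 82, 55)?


Invert: (255-R, 255-G, 255-B)
R: 255-29 = 226
G: 255-82 = 173
B: 255-55 = 200
= RGB(226, 173, 200)


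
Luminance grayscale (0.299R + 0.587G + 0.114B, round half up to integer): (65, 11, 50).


Gray = 0.299×R + 0.587×G + 0.114×B
Gray = 0.299×65 + 0.587×11 + 0.114×50
Gray = 19.435 + 6.457 + 5.700
Gray = 31.592 → round half up → 32
Gray = 32


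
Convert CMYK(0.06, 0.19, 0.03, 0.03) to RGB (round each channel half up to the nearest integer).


R = 255 × (1-C) × (1-K) = 255 × 0.94 × 0.97 = 232.509 → 233
G = 255 × (1-M) × (1-K) = 255 × 0.81 × 0.97 = 200.3535 → 200
B = 255 × (1-Y) × (1-K) = 255 × 0.97 × 0.97 = 239.9295 → 240
= RGB(233, 200, 240)


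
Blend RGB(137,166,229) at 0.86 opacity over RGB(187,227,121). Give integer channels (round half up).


C = α×F + (1-α)×B, with 1-α = 0.14
R: 0.86×137 + 0.14×187 = 117.82 + 26.18 = 144.00 → 144
G: 0.86×166 + 0.14×227 = 142.76 + 31.78 = 174.54 → 175
B: 0.86×229 + 0.14×121 = 196.94 + 16.94 = 213.88 → 214
= RGB(144, 175, 214)


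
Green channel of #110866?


Color: #110866
R = 11 = 17
G = 08 = 8
B = 66 = 102
Green = 8


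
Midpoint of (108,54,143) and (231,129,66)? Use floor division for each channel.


Midpoint: each channel = ⌊(C₁+C₂)/2⌋
R: ⌊(108+231)/2⌋ = 169
G: ⌊(54+129)/2⌋ = 91
B: ⌊(143+66)/2⌋ = 104
= RGB(169, 91, 104)


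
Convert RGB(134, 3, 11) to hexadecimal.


R = 134 → 86 (hex)
G = 3 → 03 (hex)
B = 11 → 0B (hex)
Hex = #86030B


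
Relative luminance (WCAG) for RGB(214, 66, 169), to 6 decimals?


Linearize each channel (sRGB transfer function): c = v/255; c_lin = c/12.92 if c ≤ 0.04045, else ((c+0.055)/1.055)^2.4
  R: 214/255 ≈ 0.839216 > 0.04045 → ((0.839216+0.055)/1.055)^2.4 ≈ 0.672443
  G: 66/255 ≈ 0.258824 > 0.04045 → ((0.258824+0.055)/1.055)^2.4 ≈ 0.054480
  B: 169/255 ≈ 0.662745 > 0.04045 → ((0.662745+0.055)/1.055)^2.4 ≈ 0.396755
R_lin = 0.672443, G_lin = 0.054480, B_lin = 0.396755
L = 0.2126×R + 0.7152×G + 0.0722×B
L = 0.2126×0.672443 + 0.7152×0.054480 + 0.0722×0.396755
L ≈ 0.210571


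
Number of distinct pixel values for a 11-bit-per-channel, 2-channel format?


Total bits = 11 bits/channel × 2 channels = 22 bits
Distinct pixel values = 2^22
= 4,194,304 pixel values


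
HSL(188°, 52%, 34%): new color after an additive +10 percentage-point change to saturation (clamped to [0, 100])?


Original S = 52%
Adjustment = +10 percentage points
New S = 52 + (10) = 62
Clamp to [0, 100] → 62
= HSL(188°, 62%, 34%)


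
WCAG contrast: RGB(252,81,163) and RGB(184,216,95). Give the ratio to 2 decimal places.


Linearize each sRGB channel c=v/255: c/12.92 if c ≤ 0.04045 else ((c+0.055)/1.055)^2.4
L = 0.2126×R_lin + 0.7152×G_lin + 0.0722×B_lin
Color 1 (252,81,163):
  R=252: 252/255≈0.9882 > 0.04045 → ((0.9882+0.055)/1.055)^2.4 ≈ 0.97345
  G=81: 81/255≈0.3176 > 0.04045 → ((0.3176+0.055)/1.055)^2.4 ≈ 0.08228
  B=163: 163/255≈0.6392 > 0.04045 → ((0.6392+0.055)/1.055)^2.4 ≈ 0.36625
  L1 = 0.2126×0.97345 + 0.7152×0.08228 + 0.0722×0.36625 ≈ 0.29225
Color 2 (184,216,95):
  R=184: 184/255≈0.7216 > 0.04045 → ((0.7216+0.055)/1.055)^2.4 ≈ 0.47932
  G=216: 216/255≈0.8471 > 0.04045 → ((0.8471+0.055)/1.055)^2.4 ≈ 0.68669
  B=95: 95/255≈0.3725 > 0.04045 → ((0.3725+0.055)/1.055)^2.4 ≈ 0.11444
  L2 = 0.2126×0.47932 + 0.7152×0.68669 + 0.0722×0.11444 ≈ 0.60128
Lighter = 0.60128, Darker = 0.29225
Ratio = (L_lighter + 0.05) / (L_darker + 0.05)
Ratio = (0.60128 + 0.05) / (0.29225 + 0.05) = 0.65128 / 0.34225 ≈ 1.9030
Ratio ≈ 1.90:1


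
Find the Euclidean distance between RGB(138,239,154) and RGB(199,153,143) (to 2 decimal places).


d = √[(R₁-R₂)² + (G₁-G₂)² + (B₁-B₂)²]
d = √[(138-199)² + (239-153)² + (154-143)²]
d = √[3721 + 7396 + 121]
d = √11238
d ≈ 106.01


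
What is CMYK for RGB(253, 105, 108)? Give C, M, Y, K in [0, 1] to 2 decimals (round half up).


R'=253/255≈0.9922, G'=105/255≈0.4118, B'=108/255≈0.4235
K = 1 - max(R',G',B') = 1 - 253/255 = 2/255 = 0.00784… → 0.01
(1-R'-K)/(1-K) simplifies to (max-R)/max with max = 253:
C = (253-253)/253 = 0/253 = 0 → 0.00
M = (253-105)/253 = 148/253 = 0.58498… → 0.58
Y = (253-108)/253 = 145/253 = 0.57312… → 0.57
= CMYK(0.00, 0.58, 0.57, 0.01)


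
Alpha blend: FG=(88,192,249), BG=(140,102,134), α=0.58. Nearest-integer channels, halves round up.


C = α×F + (1-α)×B, with 1-α = 0.42
R: 0.58×88 + 0.42×140 = 51.04 + 58.80 = 109.84 → 110
G: 0.58×192 + 0.42×102 = 111.36 + 42.84 = 154.20 → 154
B: 0.58×249 + 0.42×134 = 144.42 + 56.28 = 200.70 → 201
= RGB(110, 154, 201)


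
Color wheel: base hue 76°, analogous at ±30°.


Base hue: 76°
Left analog: (76 - 30) mod 360 = 46°
Right analog: (76 + 30) mod 360 = 106°
Analogous hues = 46° and 106°


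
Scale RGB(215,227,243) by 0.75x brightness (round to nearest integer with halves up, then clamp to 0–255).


Multiply each channel by 0.75, round half up, clamp to [0, 255]
R: 215×0.75 = 161.25 → round → 161
G: 227×0.75 = 170.25 → round → 170
B: 243×0.75 = 182.25 → round → 182
= RGB(161, 170, 182)


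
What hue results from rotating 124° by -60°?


New hue = (H + rotation) mod 360
New hue = (124 -60) mod 360
= 64 mod 360
= 64°


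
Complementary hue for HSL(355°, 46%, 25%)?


Complement = opposite side of color wheel = hue + 180°
H' = (355 + 180) mod 360 = 175°
S and L unchanged.
= HSL(175°, 46%, 25%)


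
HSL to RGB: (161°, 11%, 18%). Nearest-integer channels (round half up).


H=161°, S=0.11, L=0.18
C = (1-|2L-1|)×S = (1-|-0.64|)×0.11 = 0.0396
H' = H/60 = 161/60 ≈ 2.6833; X = C×(1-|H' mod 2 - 1|) = 0.02706
m = L - C/2 = 0.18 - 0.0198 = 0.1602
Sector ⌊H'⌋ = 2 → (R',G',B') = (0.0, 0.0396, 0.02706)
RGB = ((R'+m)×255, (G'+m)×255, (B'+m)×255) = (40.851, 50.949, 47.7513)
Round half up → RGB(41, 51, 48)


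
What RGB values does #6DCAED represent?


6D → 109 (R)
CA → 202 (G)
ED → 237 (B)
= RGB(109, 202, 237)


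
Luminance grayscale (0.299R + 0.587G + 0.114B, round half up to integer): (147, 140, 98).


Gray = 0.299×R + 0.587×G + 0.114×B
Gray = 0.299×147 + 0.587×140 + 0.114×98
Gray = 43.953 + 82.180 + 11.172
Gray = 137.305 → round half up → 137
Gray = 137


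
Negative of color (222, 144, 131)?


Invert: (255-R, 255-G, 255-B)
R: 255-222 = 33
G: 255-144 = 111
B: 255-131 = 124
= RGB(33, 111, 124)


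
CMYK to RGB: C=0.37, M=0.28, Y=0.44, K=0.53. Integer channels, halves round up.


R = 255 × (1-C) × (1-K) = 255 × 0.63 × 0.47 = 75.5055 → 76
G = 255 × (1-M) × (1-K) = 255 × 0.72 × 0.47 = 86.292 → 86
B = 255 × (1-Y) × (1-K) = 255 × 0.56 × 0.47 = 67.116 → 67
= RGB(76, 86, 67)


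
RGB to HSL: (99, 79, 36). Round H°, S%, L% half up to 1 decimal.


Normalize: R'=99/255≈0.3882, G'=79/255≈0.3098, B'=36/255≈0.1412
Max=99/255, Min=36/255, Δ=Max-Min=63/255
L = (Max+Min)/2 = (99+36)/510 = 135/510 = 0.26470… → L = 26.5%
L ≤ 0.5 → S = Δ/(Max+Min) = 63/(99+36) = 63/135 = 0.46666… → S = 46.7%
(the 1/255 factors cancel in S and H, so raw channel differences can be used)
Max is R' → H = 60 × (((G-B)/Δ) mod 6) = 60 × (((79-36)/63) mod 6)
  43/63 = 0.6825…
  H = 60 × 0.6825… = 40.952…° → H = 41.0°
= HSL(41.0°, 46.7%, 26.5%)


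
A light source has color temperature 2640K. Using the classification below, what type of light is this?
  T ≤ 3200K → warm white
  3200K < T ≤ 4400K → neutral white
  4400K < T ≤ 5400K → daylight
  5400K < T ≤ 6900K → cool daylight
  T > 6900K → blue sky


Temperature: 2640K
2640K ≤ 3200K → warm white
Classification: warm white


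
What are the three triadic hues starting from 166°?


Triadic: equally spaced at 120° intervals
H1 = 166°
H2 = (166 + 120) mod 360 = 286°
H3 = (166 + 240) mod 360 = 46°
Triadic = 166°, 286°, 46°


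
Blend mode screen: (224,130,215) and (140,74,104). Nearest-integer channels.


Screen: C = 255 - (255-A)×(255-B)/255, rounded to nearest integer
R: 255 - (255-224)×(255-140)/255 = 255 - 3565/255 ≈ 255 - 13.980 = 241.020 → 241
G: 255 - (255-130)×(255-74)/255 = 255 - 22625/255 ≈ 255 - 88.725 = 166.275 → 166
B: 255 - (255-215)×(255-104)/255 = 255 - 6040/255 ≈ 255 - 23.686 = 231.314 → 231
= RGB(241, 166, 231)


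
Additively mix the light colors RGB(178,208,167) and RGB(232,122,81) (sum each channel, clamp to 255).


Additive: each channel = min(255, C₁+C₂)
R: 178+232 = 410 → 255
G: 208+122 = 330 → 255
B: 167+81 = 248 → 248
= RGB(255, 255, 248)


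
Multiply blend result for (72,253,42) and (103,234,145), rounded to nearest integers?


Multiply: C = A×B/255, rounded to nearest integer
R: 72×103/255 = 7416/255 ≈ 29.082 → 29
G: 253×234/255 = 59202/255 ≈ 232.165 → 232
B: 42×145/255 = 6090/255 ≈ 23.882 → 24
= RGB(29, 232, 24)


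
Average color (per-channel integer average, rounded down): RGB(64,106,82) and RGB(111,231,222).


Midpoint: each channel = ⌊(C₁+C₂)/2⌋
R: ⌊(64+111)/2⌋ = 87
G: ⌊(106+231)/2⌋ = 168
B: ⌊(82+222)/2⌋ = 152
= RGB(87, 168, 152)


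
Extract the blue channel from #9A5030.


Color: #9A5030
R = 9A = 154
G = 50 = 80
B = 30 = 48
Blue = 48


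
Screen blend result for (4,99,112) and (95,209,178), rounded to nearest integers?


Screen: C = 255 - (255-A)×(255-B)/255, rounded to nearest integer
R: 255 - (255-4)×(255-95)/255 = 255 - 40160/255 ≈ 255 - 157.490 = 97.510 → 98
G: 255 - (255-99)×(255-209)/255 = 255 - 7176/255 ≈ 255 - 28.141 = 226.859 → 227
B: 255 - (255-112)×(255-178)/255 = 255 - 11011/255 ≈ 255 - 43.180 = 211.820 → 212
= RGB(98, 227, 212)


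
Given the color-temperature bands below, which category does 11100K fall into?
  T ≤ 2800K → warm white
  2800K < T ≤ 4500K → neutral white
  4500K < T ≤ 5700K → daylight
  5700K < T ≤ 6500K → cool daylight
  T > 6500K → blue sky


Temperature: 11100K
11100K > 6500K → blue sky
Classification: blue sky


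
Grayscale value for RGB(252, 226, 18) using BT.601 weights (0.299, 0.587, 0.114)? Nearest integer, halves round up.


Gray = 0.299×R + 0.587×G + 0.114×B
Gray = 0.299×252 + 0.587×226 + 0.114×18
Gray = 75.348 + 132.662 + 2.052
Gray = 210.062 → round half up → 210
Gray = 210


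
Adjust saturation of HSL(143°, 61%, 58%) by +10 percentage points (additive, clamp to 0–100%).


Original S = 61%
Adjustment = +10 percentage points
New S = 61 + (10) = 71
Clamp to [0, 100] → 71
= HSL(143°, 71%, 58%)


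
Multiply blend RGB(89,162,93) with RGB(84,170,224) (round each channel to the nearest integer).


Multiply: C = A×B/255, rounded to nearest integer
R: 89×84/255 = 7476/255 ≈ 29.318 → 29
G: 162×170/255 = 27540/255 ≈ 108.000 → 108
B: 93×224/255 = 20832/255 ≈ 81.694 → 82
= RGB(29, 108, 82)


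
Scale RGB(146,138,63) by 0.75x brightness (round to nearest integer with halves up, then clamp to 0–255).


Multiply each channel by 0.75, round half up, clamp to [0, 255]
R: 146×0.75 = 109.5 → round → 110
G: 138×0.75 = 103.5 → round → 104
B: 63×0.75 = 47.25 → round → 47
= RGB(110, 104, 47)


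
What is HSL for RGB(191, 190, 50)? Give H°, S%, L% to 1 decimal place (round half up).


Normalize: R'=191/255≈0.7490, G'=190/255≈0.7451, B'=50/255≈0.1961
Max=191/255, Min=50/255, Δ=Max-Min=141/255
L = (Max+Min)/2 = (191+50)/510 = 241/510 = 0.47254… → L = 47.3%
L ≤ 0.5 → S = Δ/(Max+Min) = 141/(191+50) = 141/241 = 0.58506… → S = 58.5%
(the 1/255 factors cancel in S and H, so raw channel differences can be used)
Max is R' → H = 60 × (((G-B)/Δ) mod 6) = 60 × (((190-50)/141) mod 6)
  140/141 = 0.9929…
  H = 60 × 0.9929… = 59.574…° → H = 59.6°
= HSL(59.6°, 58.5%, 47.3%)


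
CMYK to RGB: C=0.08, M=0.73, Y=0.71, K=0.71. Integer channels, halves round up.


R = 255 × (1-C) × (1-K) = 255 × 0.92 × 0.29 = 68.034 → 68
G = 255 × (1-M) × (1-K) = 255 × 0.27 × 0.29 = 19.9665 → 20
B = 255 × (1-Y) × (1-K) = 255 × 0.29 × 0.29 = 21.4455 → 21
= RGB(68, 20, 21)


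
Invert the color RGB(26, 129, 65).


Invert: (255-R, 255-G, 255-B)
R: 255-26 = 229
G: 255-129 = 126
B: 255-65 = 190
= RGB(229, 126, 190)


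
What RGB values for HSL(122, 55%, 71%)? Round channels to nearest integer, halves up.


H=122°, S=0.55, L=0.71
C = (1-|2L-1|)×S = (1-|0.42|)×0.55 = 0.319
H' = H/60 = 122/60 ≈ 2.0333; X = C×(1-|H' mod 2 - 1|) ≈ 0.0106
m = L - C/2 = 0.71 - 0.1595 = 0.5505
Sector ⌊H'⌋ = 2 → (R',G',B') = (0.0, 0.319, ≈0.0106)
RGB = ((R'+m)×255, (G'+m)×255, (B'+m)×255) = (140.3775, 221.7225, 143.089)
Round half up → RGB(140, 222, 143)


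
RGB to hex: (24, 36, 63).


R = 24 → 18 (hex)
G = 36 → 24 (hex)
B = 63 → 3F (hex)
Hex = #18243F


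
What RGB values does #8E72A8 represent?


8E → 142 (R)
72 → 114 (G)
A8 → 168 (B)
= RGB(142, 114, 168)


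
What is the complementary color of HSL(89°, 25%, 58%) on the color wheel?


Complement = opposite side of color wheel = hue + 180°
H' = (89 + 180) mod 360 = 269°
S and L unchanged.
= HSL(269°, 25%, 58%)


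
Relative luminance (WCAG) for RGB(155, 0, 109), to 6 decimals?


Linearize each channel (sRGB transfer function): c = v/255; c_lin = c/12.92 if c ≤ 0.04045, else ((c+0.055)/1.055)^2.4
  R: 155/255 ≈ 0.607843 > 0.04045 → ((0.607843+0.055)/1.055)^2.4 ≈ 0.327778
  G: 0/255 ≈ 0.000000 ≤ 0.04045 → 0.000000/12.92 ≈ 0.000000
  B: 109/255 ≈ 0.427451 > 0.04045 → ((0.427451+0.055)/1.055)^2.4 ≈ 0.152926
R_lin = 0.327778, G_lin = 0.000000, B_lin = 0.152926
L = 0.2126×R + 0.7152×G + 0.0722×B
L = 0.2126×0.327778 + 0.7152×0.000000 + 0.0722×0.152926
L ≈ 0.080727


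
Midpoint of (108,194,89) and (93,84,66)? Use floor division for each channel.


Midpoint: each channel = ⌊(C₁+C₂)/2⌋
R: ⌊(108+93)/2⌋ = 100
G: ⌊(194+84)/2⌋ = 139
B: ⌊(89+66)/2⌋ = 77
= RGB(100, 139, 77)


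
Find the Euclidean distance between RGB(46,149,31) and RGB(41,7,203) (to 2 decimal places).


d = √[(R₁-R₂)² + (G₁-G₂)² + (B₁-B₂)²]
d = √[(46-41)² + (149-7)² + (31-203)²]
d = √[25 + 20164 + 29584]
d = √49773
d ≈ 223.10


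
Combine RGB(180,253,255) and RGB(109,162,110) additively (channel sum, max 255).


Additive: each channel = min(255, C₁+C₂)
R: 180+109 = 289 → 255
G: 253+162 = 415 → 255
B: 255+110 = 365 → 255
= RGB(255, 255, 255)


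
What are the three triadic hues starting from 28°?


Triadic: equally spaced at 120° intervals
H1 = 28°
H2 = (28 + 120) mod 360 = 148°
H3 = (28 + 240) mod 360 = 268°
Triadic = 28°, 148°, 268°


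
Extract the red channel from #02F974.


Color: #02F974
R = 02 = 2
G = F9 = 249
B = 74 = 116
Red = 2


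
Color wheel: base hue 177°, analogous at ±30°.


Base hue: 177°
Left analog: (177 - 30) mod 360 = 147°
Right analog: (177 + 30) mod 360 = 207°
Analogous hues = 147° and 207°


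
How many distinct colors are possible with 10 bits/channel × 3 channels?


Total bits = 10 bits/channel × 3 channels = 30 bits
Distinct colors = 2^30
= 1,073,741,824 colors


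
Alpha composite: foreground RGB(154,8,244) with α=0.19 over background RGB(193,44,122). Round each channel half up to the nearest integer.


C = α×F + (1-α)×B, with 1-α = 0.81
R: 0.19×154 + 0.81×193 = 29.26 + 156.33 = 185.59 → 186
G: 0.19×8 + 0.81×44 = 1.52 + 35.64 = 37.16 → 37
B: 0.19×244 + 0.81×122 = 46.36 + 98.82 = 145.18 → 145
= RGB(186, 37, 145)


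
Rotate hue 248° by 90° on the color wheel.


New hue = (H + rotation) mod 360
New hue = (248 + 90) mod 360
= 338 mod 360
= 338°


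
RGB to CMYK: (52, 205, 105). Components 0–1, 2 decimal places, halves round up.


R'=52/255≈0.2039, G'=205/255≈0.8039, B'=105/255≈0.4118
K = 1 - max(R',G',B') = 1 - 205/255 = 50/255 = 0.19607… → 0.20
(1-R'-K)/(1-K) simplifies to (max-R)/max with max = 205:
C = (205-52)/205 = 153/205 = 0.74634… → 0.75
M = (205-205)/205 = 0/205 = 0 → 0.00
Y = (205-105)/205 = 100/205 = 0.48780… → 0.49
= CMYK(0.75, 0.00, 0.49, 0.20)


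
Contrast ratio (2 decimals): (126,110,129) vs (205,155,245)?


Linearize each sRGB channel c=v/255: c/12.92 if c ≤ 0.04045 else ((c+0.055)/1.055)^2.4
L = 0.2126×R_lin + 0.7152×G_lin + 0.0722×B_lin
Color 1 (126,110,129):
  R=126: 126/255≈0.4941 > 0.04045 → ((0.4941+0.055)/1.055)^2.4 ≈ 0.20864
  G=110: 110/255≈0.4314 > 0.04045 → ((0.4314+0.055)/1.055)^2.4 ≈ 0.15593
  B=129: 129/255≈0.5059 > 0.04045 → ((0.5059+0.055)/1.055)^2.4 ≈ 0.21953
  L1 = 0.2126×0.20864 + 0.7152×0.15593 + 0.0722×0.21953 ≈ 0.17172
Color 2 (205,155,245):
  R=205: 205/255≈0.8039 > 0.04045 → ((0.8039+0.055)/1.055)^2.4 ≈ 0.61050
  G=155: 155/255≈0.6078 > 0.04045 → ((0.6078+0.055)/1.055)^2.4 ≈ 0.32778
  B=245: 245/255≈0.9608 > 0.04045 → ((0.9608+0.055)/1.055)^2.4 ≈ 0.91310
  L2 = 0.2126×0.61050 + 0.7152×0.32778 + 0.0722×0.91310 ≈ 0.43014
Lighter = 0.43014, Darker = 0.17172
Ratio = (L_lighter + 0.05) / (L_darker + 0.05)
Ratio = (0.43014 + 0.05) / (0.17172 + 0.05) = 0.48014 / 0.22172 ≈ 2.1655
Ratio ≈ 2.17:1


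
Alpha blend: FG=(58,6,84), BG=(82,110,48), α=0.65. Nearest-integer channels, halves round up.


C = α×F + (1-α)×B, with 1-α = 0.35
R: 0.65×58 + 0.35×82 = 37.70 + 28.70 = 66.40 → 66
G: 0.65×6 + 0.35×110 = 3.90 + 38.50 = 42.40 → 42
B: 0.65×84 + 0.35×48 = 54.60 + 16.80 = 71.40 → 71
= RGB(66, 42, 71)


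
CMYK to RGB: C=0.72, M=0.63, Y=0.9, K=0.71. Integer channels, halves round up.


R = 255 × (1-C) × (1-K) = 255 × 0.28 × 0.29 = 20.706 → 21
G = 255 × (1-M) × (1-K) = 255 × 0.37 × 0.29 = 27.3615 → 27
B = 255 × (1-Y) × (1-K) = 255 × 0.10 × 0.29 = 7.395 → 7
= RGB(21, 27, 7)


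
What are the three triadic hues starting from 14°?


Triadic: equally spaced at 120° intervals
H1 = 14°
H2 = (14 + 120) mod 360 = 134°
H3 = (14 + 240) mod 360 = 254°
Triadic = 14°, 134°, 254°


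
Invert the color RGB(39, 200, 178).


Invert: (255-R, 255-G, 255-B)
R: 255-39 = 216
G: 255-200 = 55
B: 255-178 = 77
= RGB(216, 55, 77)


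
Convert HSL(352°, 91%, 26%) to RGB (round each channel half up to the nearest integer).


H=352°, S=0.91, L=0.26
C = (1-|2L-1|)×S = (1-|-0.48|)×0.91 = 0.4732
H' = H/60 = 352/60 ≈ 5.8667; X = C×(1-|H' mod 2 - 1|) ≈ 0.0631
m = L - C/2 = 0.26 - 0.2366 = 0.0234
Sector ⌊H'⌋ = 5 → (R',G',B') = (0.4732, 0.0, ≈0.0631)
RGB = ((R'+m)×255, (G'+m)×255, (B'+m)×255) = (126.633, 5.967, 22.0558)
Round half up → RGB(127, 6, 22)


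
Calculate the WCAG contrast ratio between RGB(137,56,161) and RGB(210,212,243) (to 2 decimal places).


Linearize each sRGB channel c=v/255: c/12.92 if c ≤ 0.04045 else ((c+0.055)/1.055)^2.4
L = 0.2126×R_lin + 0.7152×G_lin + 0.0722×B_lin
Color 1 (137,56,161):
  R=137: 137/255≈0.5373 > 0.04045 → ((0.5373+0.055)/1.055)^2.4 ≈ 0.25016
  G=56: 56/255≈0.2196 > 0.04045 → ((0.2196+0.055)/1.055)^2.4 ≈ 0.03955
  B=161: 161/255≈0.6314 > 0.04045 → ((0.6314+0.055)/1.055)^2.4 ≈ 0.35640
  L1 = 0.2126×0.25016 + 0.7152×0.03955 + 0.0722×0.35640 ≈ 0.10720
Color 2 (210,212,243):
  R=210: 210/255≈0.8235 > 0.04045 → ((0.8235+0.055)/1.055)^2.4 ≈ 0.64448
  G=212: 212/255≈0.8314 > 0.04045 → ((0.8314+0.055)/1.055)^2.4 ≈ 0.65837
  B=243: 243/255≈0.9529 > 0.04045 → ((0.9529+0.055)/1.055)^2.4 ≈ 0.89627
  L2 = 0.2126×0.64448 + 0.7152×0.65837 + 0.0722×0.89627 ≈ 0.67260
Lighter = 0.67260, Darker = 0.10720
Ratio = (L_lighter + 0.05) / (L_darker + 0.05)
Ratio = (0.67260 + 0.05) / (0.10720 + 0.05) = 0.72260 / 0.15720 ≈ 4.5967
Ratio ≈ 4.60:1


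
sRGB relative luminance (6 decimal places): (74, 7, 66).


Linearize each channel (sRGB transfer function): c = v/255; c_lin = c/12.92 if c ≤ 0.04045, else ((c+0.055)/1.055)^2.4
  R: 74/255 ≈ 0.290196 > 0.04045 → ((0.290196+0.055)/1.055)^2.4 ≈ 0.068478
  G: 7/255 ≈ 0.027451 ≤ 0.04045 → 0.027451/12.92 ≈ 0.002125
  B: 66/255 ≈ 0.258824 > 0.04045 → ((0.258824+0.055)/1.055)^2.4 ≈ 0.054480
R_lin = 0.068478, G_lin = 0.002125, B_lin = 0.054480
L = 0.2126×R + 0.7152×G + 0.0722×B
L = 0.2126×0.068478 + 0.7152×0.002125 + 0.0722×0.054480
L ≈ 0.020012


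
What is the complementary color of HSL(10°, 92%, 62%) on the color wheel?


Complement = opposite side of color wheel = hue + 180°
H' = (10 + 180) mod 360 = 190°
S and L unchanged.
= HSL(190°, 92%, 62%)


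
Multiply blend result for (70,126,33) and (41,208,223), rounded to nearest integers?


Multiply: C = A×B/255, rounded to nearest integer
R: 70×41/255 = 2870/255 ≈ 11.255 → 11
G: 126×208/255 = 26208/255 ≈ 102.776 → 103
B: 33×223/255 = 7359/255 ≈ 28.859 → 29
= RGB(11, 103, 29)


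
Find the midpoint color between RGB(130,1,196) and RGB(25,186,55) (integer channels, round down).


Midpoint: each channel = ⌊(C₁+C₂)/2⌋
R: ⌊(130+25)/2⌋ = 77
G: ⌊(1+186)/2⌋ = 93
B: ⌊(196+55)/2⌋ = 125
= RGB(77, 93, 125)


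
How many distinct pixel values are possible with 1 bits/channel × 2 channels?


Total bits = 1 bits/channel × 2 channels = 2 bits
Distinct pixel values = 2^2
= 4 pixel values


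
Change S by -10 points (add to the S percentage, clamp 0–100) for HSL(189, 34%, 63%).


Original S = 34%
Adjustment = -10 percentage points
New S = 34 + (-10) = 24
Clamp to [0, 100] → 24
= HSL(189°, 24%, 63%)


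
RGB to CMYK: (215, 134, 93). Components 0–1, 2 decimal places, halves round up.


R'=215/255≈0.8431, G'=134/255≈0.5255, B'=93/255≈0.3647
K = 1 - max(R',G',B') = 1 - 215/255 = 40/255 = 0.15686… → 0.16
(1-R'-K)/(1-K) simplifies to (max-R)/max with max = 215:
C = (215-215)/215 = 0/215 = 0 → 0.00
M = (215-134)/215 = 81/215 = 0.37674… → 0.38
Y = (215-93)/215 = 122/215 = 0.56744… → 0.57
= CMYK(0.00, 0.38, 0.57, 0.16)


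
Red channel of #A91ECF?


Color: #A91ECF
R = A9 = 169
G = 1E = 30
B = CF = 207
Red = 169


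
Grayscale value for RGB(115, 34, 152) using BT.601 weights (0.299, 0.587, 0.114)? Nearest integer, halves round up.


Gray = 0.299×R + 0.587×G + 0.114×B
Gray = 0.299×115 + 0.587×34 + 0.114×152
Gray = 34.385 + 19.958 + 17.328
Gray = 71.671 → round half up → 72
Gray = 72


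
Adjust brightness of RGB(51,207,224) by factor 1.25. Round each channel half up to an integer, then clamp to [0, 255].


Multiply each channel by 1.25, round half up, clamp to [0, 255]
R: 51×1.25 = 63.75 → round → 64
G: 207×1.25 = 258.75 → round → 259 → clamp → 255
B: 224×1.25 = 280 → clamp → 255
= RGB(64, 255, 255)


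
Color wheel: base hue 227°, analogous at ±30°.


Base hue: 227°
Left analog: (227 - 30) mod 360 = 197°
Right analog: (227 + 30) mod 360 = 257°
Analogous hues = 197° and 257°


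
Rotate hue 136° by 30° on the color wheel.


New hue = (H + rotation) mod 360
New hue = (136 + 30) mod 360
= 166 mod 360
= 166°


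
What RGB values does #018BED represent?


01 → 1 (R)
8B → 139 (G)
ED → 237 (B)
= RGB(1, 139, 237)


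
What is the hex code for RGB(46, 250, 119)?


R = 46 → 2E (hex)
G = 250 → FA (hex)
B = 119 → 77 (hex)
Hex = #2EFA77


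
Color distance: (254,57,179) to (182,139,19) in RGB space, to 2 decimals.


d = √[(R₁-R₂)² + (G₁-G₂)² + (B₁-B₂)²]
d = √[(254-182)² + (57-139)² + (179-19)²]
d = √[5184 + 6724 + 25600]
d = √37508
d ≈ 193.67


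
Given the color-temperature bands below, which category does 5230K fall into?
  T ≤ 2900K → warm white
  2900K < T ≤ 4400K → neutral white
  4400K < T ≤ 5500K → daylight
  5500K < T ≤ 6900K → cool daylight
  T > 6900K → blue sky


Temperature: 5230K
4400K < 5230K ≤ 5500K → daylight
Classification: daylight


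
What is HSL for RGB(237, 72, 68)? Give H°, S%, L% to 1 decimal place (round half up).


Normalize: R'=237/255≈0.9294, G'=72/255≈0.2824, B'=68/255≈0.2667
Max=237/255, Min=68/255, Δ=Max-Min=169/255
L = (Max+Min)/2 = (237+68)/510 = 305/510 = 0.59803… → L = 59.8%
L > 0.5 → S = Δ/(2-Max-Min) = 169/(510-237-68) = 169/205 = 0.82439… → S = 82.4%
(the 1/255 factors cancel in S and H, so raw channel differences can be used)
Max is R' → H = 60 × (((G-B)/Δ) mod 6) = 60 × (((72-68)/169) mod 6)
  4/169 = 0.0236…
  H = 60 × 0.0236… = 1.420…° → H = 1.4°
= HSL(1.4°, 82.4%, 59.8%)


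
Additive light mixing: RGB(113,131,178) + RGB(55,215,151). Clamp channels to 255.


Additive: each channel = min(255, C₁+C₂)
R: 113+55 = 168 → 168
G: 131+215 = 346 → 255
B: 178+151 = 329 → 255
= RGB(168, 255, 255)


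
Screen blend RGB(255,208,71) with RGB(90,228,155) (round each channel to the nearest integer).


Screen: C = 255 - (255-A)×(255-B)/255, rounded to nearest integer
R: 255 - (255-255)×(255-90)/255 = 255 - 0/255 ≈ 255 - 0.000 = 255.000 → 255
G: 255 - (255-208)×(255-228)/255 = 255 - 1269/255 ≈ 255 - 4.976 = 250.024 → 250
B: 255 - (255-71)×(255-155)/255 = 255 - 18400/255 ≈ 255 - 72.157 = 182.843 → 183
= RGB(255, 250, 183)


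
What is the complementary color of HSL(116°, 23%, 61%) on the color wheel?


Complement = opposite side of color wheel = hue + 180°
H' = (116 + 180) mod 360 = 296°
S and L unchanged.
= HSL(296°, 23%, 61%)


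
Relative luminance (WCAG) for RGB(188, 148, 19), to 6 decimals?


Linearize each channel (sRGB transfer function): c = v/255; c_lin = c/12.92 if c ≤ 0.04045, else ((c+0.055)/1.055)^2.4
  R: 188/255 ≈ 0.737255 > 0.04045 → ((0.737255+0.055)/1.055)^2.4 ≈ 0.502886
  G: 148/255 ≈ 0.580392 > 0.04045 → ((0.580392+0.055)/1.055)^2.4 ≈ 0.296138
  B: 19/255 ≈ 0.074510 > 0.04045 → ((0.074510+0.055)/1.055)^2.4 ≈ 0.006512
R_lin = 0.502886, G_lin = 0.296138, B_lin = 0.006512
L = 0.2126×R + 0.7152×G + 0.0722×B
L = 0.2126×0.502886 + 0.7152×0.296138 + 0.0722×0.006512
L ≈ 0.319182


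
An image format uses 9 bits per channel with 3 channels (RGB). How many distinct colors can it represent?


Total bits = 9 bits/channel × 3 channels = 27 bits
Distinct colors = 2^27
= 134,217,728 colors


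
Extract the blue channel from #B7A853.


Color: #B7A853
R = B7 = 183
G = A8 = 168
B = 53 = 83
Blue = 83


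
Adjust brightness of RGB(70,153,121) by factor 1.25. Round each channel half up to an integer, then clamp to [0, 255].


Multiply each channel by 1.25, round half up, clamp to [0, 255]
R: 70×1.25 = 87.5 → round → 88
G: 153×1.25 = 191.25 → round → 191
B: 121×1.25 = 151.25 → round → 151
= RGB(88, 191, 151)


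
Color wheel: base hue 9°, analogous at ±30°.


Base hue: 9°
Left analog: (9 - 30) mod 360 = 339°
Right analog: (9 + 30) mod 360 = 39°
Analogous hues = 339° and 39°


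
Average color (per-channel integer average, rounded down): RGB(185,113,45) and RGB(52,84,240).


Midpoint: each channel = ⌊(C₁+C₂)/2⌋
R: ⌊(185+52)/2⌋ = 118
G: ⌊(113+84)/2⌋ = 98
B: ⌊(45+240)/2⌋ = 142
= RGB(118, 98, 142)


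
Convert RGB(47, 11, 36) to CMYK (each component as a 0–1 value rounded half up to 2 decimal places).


R'=47/255≈0.1843, G'=11/255≈0.0431, B'=36/255≈0.1412
K = 1 - max(R',G',B') = 1 - 47/255 = 208/255 = 0.81568… → 0.82
(1-R'-K)/(1-K) simplifies to (max-R)/max with max = 47:
C = (47-47)/47 = 0/47 = 0 → 0.00
M = (47-11)/47 = 36/47 = 0.76595… → 0.77
Y = (47-36)/47 = 11/47 = 0.23404… → 0.23
= CMYK(0.00, 0.77, 0.23, 0.82)


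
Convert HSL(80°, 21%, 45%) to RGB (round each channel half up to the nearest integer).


H=80°, S=0.21, L=0.45
C = (1-|2L-1|)×S = (1-|-0.10|)×0.21 = 0.189
H' = H/60 = 80/60 ≈ 1.3333; X = C×(1-|H' mod 2 - 1|) = 0.126
m = L - C/2 = 0.45 - 0.0945 = 0.3555
Sector ⌊H'⌋ = 1 → (R',G',B') = (0.126, 0.189, 0.0)
RGB = ((R'+m)×255, (G'+m)×255, (B'+m)×255) = (122.7825, 138.8475, 90.6525)
Round half up → RGB(123, 139, 91)


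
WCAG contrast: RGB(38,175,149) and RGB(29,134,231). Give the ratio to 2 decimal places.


Linearize each sRGB channel c=v/255: c/12.92 if c ≤ 0.04045 else ((c+0.055)/1.055)^2.4
L = 0.2126×R_lin + 0.7152×G_lin + 0.0722×B_lin
Color 1 (38,175,149):
  R=38: 38/255≈0.1490 > 0.04045 → ((0.1490+0.055)/1.055)^2.4 ≈ 0.01938
  G=175: 175/255≈0.6863 > 0.04045 → ((0.6863+0.055)/1.055)^2.4 ≈ 0.42869
  B=149: 149/255≈0.5843 > 0.04045 → ((0.5843+0.055)/1.055)^2.4 ≈ 0.30054
  L1 = 0.2126×0.01938 + 0.7152×0.42869 + 0.0722×0.30054 ≈ 0.33242
Color 2 (29,134,231):
  R=29: 29/255≈0.1137 > 0.04045 → ((0.1137+0.055)/1.055)^2.4 ≈ 0.01229
  G=134: 134/255≈0.5255 > 0.04045 → ((0.5255+0.055)/1.055)^2.4 ≈ 0.23840
  B=231: 231/255≈0.9059 > 0.04045 → ((0.9059+0.055)/1.055)^2.4 ≈ 0.79910
  L2 = 0.2126×0.01229 + 0.7152×0.23840 + 0.0722×0.79910 ≈ 0.23081
Lighter = 0.33242, Darker = 0.23081
Ratio = (L_lighter + 0.05) / (L_darker + 0.05)
Ratio = (0.33242 + 0.05) / (0.23081 + 0.05) = 0.38242 / 0.28081 ≈ 1.3618
Ratio ≈ 1.36:1


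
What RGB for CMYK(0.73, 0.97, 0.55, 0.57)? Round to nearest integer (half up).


R = 255 × (1-C) × (1-K) = 255 × 0.27 × 0.43 = 29.6055 → 30
G = 255 × (1-M) × (1-K) = 255 × 0.03 × 0.43 = 3.2895 → 3
B = 255 × (1-Y) × (1-K) = 255 × 0.45 × 0.43 = 49.3425 → 49
= RGB(30, 3, 49)


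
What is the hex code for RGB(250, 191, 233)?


R = 250 → FA (hex)
G = 191 → BF (hex)
B = 233 → E9 (hex)
Hex = #FABFE9


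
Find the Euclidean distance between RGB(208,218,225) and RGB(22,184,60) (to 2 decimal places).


d = √[(R₁-R₂)² + (G₁-G₂)² + (B₁-B₂)²]
d = √[(208-22)² + (218-184)² + (225-60)²]
d = √[34596 + 1156 + 27225]
d = √62977
d ≈ 250.95


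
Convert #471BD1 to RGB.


47 → 71 (R)
1B → 27 (G)
D1 → 209 (B)
= RGB(71, 27, 209)


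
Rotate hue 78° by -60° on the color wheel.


New hue = (H + rotation) mod 360
New hue = (78 -60) mod 360
= 18 mod 360
= 18°


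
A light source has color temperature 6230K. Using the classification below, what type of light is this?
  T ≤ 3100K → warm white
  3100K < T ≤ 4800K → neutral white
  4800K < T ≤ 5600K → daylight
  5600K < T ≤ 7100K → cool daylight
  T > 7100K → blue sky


Temperature: 6230K
5600K < 6230K ≤ 7100K → cool daylight
Classification: cool daylight


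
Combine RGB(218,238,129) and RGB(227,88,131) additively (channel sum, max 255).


Additive: each channel = min(255, C₁+C₂)
R: 218+227 = 445 → 255
G: 238+88 = 326 → 255
B: 129+131 = 260 → 255
= RGB(255, 255, 255)


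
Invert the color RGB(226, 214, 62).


Invert: (255-R, 255-G, 255-B)
R: 255-226 = 29
G: 255-214 = 41
B: 255-62 = 193
= RGB(29, 41, 193)


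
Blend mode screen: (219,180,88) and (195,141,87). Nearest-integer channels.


Screen: C = 255 - (255-A)×(255-B)/255, rounded to nearest integer
R: 255 - (255-219)×(255-195)/255 = 255 - 2160/255 ≈ 255 - 8.471 = 246.529 → 247
G: 255 - (255-180)×(255-141)/255 = 255 - 8550/255 ≈ 255 - 33.529 = 221.471 → 221
B: 255 - (255-88)×(255-87)/255 = 255 - 28056/255 ≈ 255 - 110.024 = 144.976 → 145
= RGB(247, 221, 145)


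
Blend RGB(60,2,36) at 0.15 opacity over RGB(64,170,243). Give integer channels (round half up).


C = α×F + (1-α)×B, with 1-α = 0.85
R: 0.15×60 + 0.85×64 = 9.00 + 54.40 = 63.40 → 63
G: 0.15×2 + 0.85×170 = 0.30 + 144.50 = 144.80 → 145
B: 0.15×36 + 0.85×243 = 5.40 + 206.55 = 211.95 → 212
= RGB(63, 145, 212)


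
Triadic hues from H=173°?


Triadic: equally spaced at 120° intervals
H1 = 173°
H2 = (173 + 120) mod 360 = 293°
H3 = (173 + 240) mod 360 = 53°
Triadic = 173°, 293°, 53°


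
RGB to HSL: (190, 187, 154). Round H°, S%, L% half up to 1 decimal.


Normalize: R'=190/255≈0.7451, G'=187/255≈0.7333, B'=154/255≈0.6039
Max=190/255, Min=154/255, Δ=Max-Min=36/255
L = (Max+Min)/2 = (190+154)/510 = 344/510 = 0.67450… → L = 67.5%
L > 0.5 → S = Δ/(2-Max-Min) = 36/(510-190-154) = 36/166 = 0.21686… → S = 21.7%
(the 1/255 factors cancel in S and H, so raw channel differences can be used)
Max is R' → H = 60 × (((G-B)/Δ) mod 6) = 60 × (((187-154)/36) mod 6)
  33/36 = 0.9166…
  H = 60 × 0.9166… = 55° → H = 55.0°
= HSL(55.0°, 21.7%, 67.5%)


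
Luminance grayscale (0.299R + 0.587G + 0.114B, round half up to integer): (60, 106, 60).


Gray = 0.299×R + 0.587×G + 0.114×B
Gray = 0.299×60 + 0.587×106 + 0.114×60
Gray = 17.940 + 62.222 + 6.840
Gray = 87.002 → round half up → 87
Gray = 87


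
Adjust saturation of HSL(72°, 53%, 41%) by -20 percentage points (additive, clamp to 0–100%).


Original S = 53%
Adjustment = -20 percentage points
New S = 53 + (-20) = 33
Clamp to [0, 100] → 33
= HSL(72°, 33%, 41%)


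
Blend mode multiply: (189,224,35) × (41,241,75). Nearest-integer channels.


Multiply: C = A×B/255, rounded to nearest integer
R: 189×41/255 = 7749/255 ≈ 30.388 → 30
G: 224×241/255 = 53984/255 ≈ 211.702 → 212
B: 35×75/255 = 2625/255 ≈ 10.294 → 10
= RGB(30, 212, 10)


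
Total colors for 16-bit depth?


Colors = 2^bits = 2^16
= 65,536 colors


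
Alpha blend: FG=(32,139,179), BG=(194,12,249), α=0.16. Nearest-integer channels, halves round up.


C = α×F + (1-α)×B, with 1-α = 0.84
R: 0.16×32 + 0.84×194 = 5.12 + 162.96 = 168.08 → 168
G: 0.16×139 + 0.84×12 = 22.24 + 10.08 = 32.32 → 32
B: 0.16×179 + 0.84×249 = 28.64 + 209.16 = 237.80 → 238
= RGB(168, 32, 238)


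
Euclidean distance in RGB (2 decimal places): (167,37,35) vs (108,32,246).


d = √[(R₁-R₂)² + (G₁-G₂)² + (B₁-B₂)²]
d = √[(167-108)² + (37-32)² + (35-246)²]
d = √[3481 + 25 + 44521]
d = √48027
d ≈ 219.15
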